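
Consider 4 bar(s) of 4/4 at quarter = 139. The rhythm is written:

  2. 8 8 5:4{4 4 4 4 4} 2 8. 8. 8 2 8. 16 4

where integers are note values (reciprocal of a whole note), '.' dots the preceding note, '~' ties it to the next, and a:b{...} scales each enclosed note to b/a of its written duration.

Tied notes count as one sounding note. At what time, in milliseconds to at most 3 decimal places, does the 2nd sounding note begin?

1. 0.0ms @ 0 + 1294.964ms (3)
2. 1294.964ms @ 3 + 215.827ms (1/2)
3. 1510.791ms @ 7/2 + 215.827ms (1/2)
4. 1726.619ms @ 4 + 345.324ms (4/5)
5. 2071.942ms @ 24/5 + 345.324ms (4/5)
6. 2417.266ms @ 28/5 + 345.324ms (4/5)
7. 2762.59ms @ 32/5 + 345.324ms (4/5)
8. 3107.914ms @ 36/5 + 345.324ms (4/5)
9. 3453.237ms @ 8 + 863.309ms (2)
10. 4316.547ms @ 10 + 323.741ms (3/4)
11. 4640.288ms @ 43/4 + 323.741ms (3/4)
12. 4964.029ms @ 23/2 + 215.827ms (1/2)
13. 5179.856ms @ 12 + 863.309ms (2)
14. 6043.165ms @ 14 + 323.741ms (3/4)
15. 6366.906ms @ 59/4 + 107.914ms (1/4)
16. 6474.82ms @ 15 + 431.655ms (1)

note 2 onset = 3b = 1294.964ms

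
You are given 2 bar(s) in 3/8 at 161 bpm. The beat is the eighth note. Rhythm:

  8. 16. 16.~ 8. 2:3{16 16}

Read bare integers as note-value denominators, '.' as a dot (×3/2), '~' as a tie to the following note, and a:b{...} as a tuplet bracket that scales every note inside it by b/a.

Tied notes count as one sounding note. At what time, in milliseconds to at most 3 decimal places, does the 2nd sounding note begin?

1. 0.0ms @ 0 + 559.006ms (3/2)
2. 559.006ms @ 3/2 + 279.503ms (3/4)
3. 838.509ms @ 9/4 + 838.509ms (9/4)
4. 1677.019ms @ 9/2 + 279.503ms (3/4)
5. 1956.522ms @ 21/4 + 279.503ms (3/4)

note 2 onset = 3/2b = 559.006ms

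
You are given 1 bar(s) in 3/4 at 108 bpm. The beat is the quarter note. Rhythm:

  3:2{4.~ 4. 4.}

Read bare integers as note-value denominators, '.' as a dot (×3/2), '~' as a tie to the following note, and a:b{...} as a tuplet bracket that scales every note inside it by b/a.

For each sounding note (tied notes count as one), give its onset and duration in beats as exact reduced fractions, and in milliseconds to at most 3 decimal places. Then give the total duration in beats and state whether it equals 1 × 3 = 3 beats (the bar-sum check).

1) 0.0ms=0b +1111.111ms=2b
2) 1111.111ms=2b +555.556ms=1b
Σ=3b of 3 (108bpm 3/4) — PASS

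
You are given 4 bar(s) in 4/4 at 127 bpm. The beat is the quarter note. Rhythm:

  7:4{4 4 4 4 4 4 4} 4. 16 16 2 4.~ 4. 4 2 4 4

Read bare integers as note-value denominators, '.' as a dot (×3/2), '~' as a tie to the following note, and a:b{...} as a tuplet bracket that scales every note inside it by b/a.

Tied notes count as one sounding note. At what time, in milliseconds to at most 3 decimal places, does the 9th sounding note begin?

note 9 onset = 11/2b = 2598.425ms

1. 0.0ms @ 0 + 269.966ms (4/7)
2. 269.966ms @ 4/7 + 269.966ms (4/7)
3. 539.933ms @ 8/7 + 269.966ms (4/7)
4. 809.899ms @ 12/7 + 269.966ms (4/7)
5. 1079.865ms @ 16/7 + 269.966ms (4/7)
6. 1349.831ms @ 20/7 + 269.966ms (4/7)
7. 1619.798ms @ 24/7 + 269.966ms (4/7)
8. 1889.764ms @ 4 + 708.661ms (3/2)
9. 2598.425ms @ 11/2 + 118.11ms (1/4)
10. 2716.535ms @ 23/4 + 118.11ms (1/4)
11. 2834.646ms @ 6 + 944.882ms (2)
12. 3779.528ms @ 8 + 1417.323ms (3)
13. 5196.85ms @ 11 + 472.441ms (1)
14. 5669.291ms @ 12 + 944.882ms (2)
15. 6614.173ms @ 14 + 472.441ms (1)
16. 7086.614ms @ 15 + 472.441ms (1)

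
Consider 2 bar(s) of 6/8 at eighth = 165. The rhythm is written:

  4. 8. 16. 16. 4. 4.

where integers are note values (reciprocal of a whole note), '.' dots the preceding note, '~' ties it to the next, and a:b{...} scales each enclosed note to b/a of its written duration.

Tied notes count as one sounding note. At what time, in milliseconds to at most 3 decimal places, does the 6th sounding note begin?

1. 0.0ms @ 0 + 1090.909ms (3)
2. 1090.909ms @ 3 + 545.455ms (3/2)
3. 1636.364ms @ 9/2 + 272.727ms (3/4)
4. 1909.091ms @ 21/4 + 272.727ms (3/4)
5. 2181.818ms @ 6 + 1090.909ms (3)
6. 3272.727ms @ 9 + 1090.909ms (3)

note 6 onset = 9b = 3272.727ms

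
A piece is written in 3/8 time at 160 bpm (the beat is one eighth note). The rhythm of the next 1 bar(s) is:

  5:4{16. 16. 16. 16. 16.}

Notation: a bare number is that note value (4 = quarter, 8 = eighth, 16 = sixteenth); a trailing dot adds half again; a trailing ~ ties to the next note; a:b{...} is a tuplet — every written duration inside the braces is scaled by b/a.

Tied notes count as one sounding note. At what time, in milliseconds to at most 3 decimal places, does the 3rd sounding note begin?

1. 0.0ms @ 0 + 225.0ms (3/5)
2. 225.0ms @ 3/5 + 225.0ms (3/5)
3. 450.0ms @ 6/5 + 225.0ms (3/5)
4. 675.0ms @ 9/5 + 225.0ms (3/5)
5. 900.0ms @ 12/5 + 225.0ms (3/5)

note 3 onset = 6/5b = 450.0ms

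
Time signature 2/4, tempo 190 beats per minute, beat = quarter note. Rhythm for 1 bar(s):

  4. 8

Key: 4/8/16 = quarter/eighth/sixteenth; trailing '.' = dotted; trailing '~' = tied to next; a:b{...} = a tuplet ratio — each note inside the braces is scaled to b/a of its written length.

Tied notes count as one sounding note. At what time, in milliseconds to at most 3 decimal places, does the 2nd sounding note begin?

1. 0.0ms @ 0 + 473.684ms (3/2)
2. 473.684ms @ 3/2 + 157.895ms (1/2)

note 2 onset = 3/2b = 473.684ms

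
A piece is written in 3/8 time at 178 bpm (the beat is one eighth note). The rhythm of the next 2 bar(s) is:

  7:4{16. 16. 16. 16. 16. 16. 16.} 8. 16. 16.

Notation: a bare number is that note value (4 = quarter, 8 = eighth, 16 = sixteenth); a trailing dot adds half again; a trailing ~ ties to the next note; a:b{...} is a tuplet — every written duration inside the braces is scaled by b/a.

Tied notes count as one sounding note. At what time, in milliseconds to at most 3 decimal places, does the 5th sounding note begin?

1. 0.0ms @ 0 + 144.462ms (3/7)
2. 144.462ms @ 3/7 + 144.462ms (3/7)
3. 288.925ms @ 6/7 + 144.462ms (3/7)
4. 433.387ms @ 9/7 + 144.462ms (3/7)
5. 577.849ms @ 12/7 + 144.462ms (3/7)
6. 722.311ms @ 15/7 + 144.462ms (3/7)
7. 866.774ms @ 18/7 + 144.462ms (3/7)
8. 1011.236ms @ 3 + 505.618ms (3/2)
9. 1516.854ms @ 9/2 + 252.809ms (3/4)
10. 1769.663ms @ 21/4 + 252.809ms (3/4)

note 5 onset = 12/7b = 577.849ms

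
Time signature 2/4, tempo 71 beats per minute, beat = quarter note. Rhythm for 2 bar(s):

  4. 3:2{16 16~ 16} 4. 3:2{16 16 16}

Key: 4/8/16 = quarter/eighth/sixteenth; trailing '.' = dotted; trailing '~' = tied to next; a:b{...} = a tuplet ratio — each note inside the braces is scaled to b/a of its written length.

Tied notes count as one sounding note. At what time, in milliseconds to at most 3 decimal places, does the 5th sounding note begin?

1. 0.0ms @ 0 + 1267.606ms (3/2)
2. 1267.606ms @ 3/2 + 140.845ms (1/6)
3. 1408.451ms @ 5/3 + 281.69ms (1/3)
4. 1690.141ms @ 2 + 1267.606ms (3/2)
5. 2957.746ms @ 7/2 + 140.845ms (1/6)
6. 3098.592ms @ 11/3 + 140.845ms (1/6)
7. 3239.437ms @ 23/6 + 140.845ms (1/6)

note 5 onset = 7/2b = 2957.746ms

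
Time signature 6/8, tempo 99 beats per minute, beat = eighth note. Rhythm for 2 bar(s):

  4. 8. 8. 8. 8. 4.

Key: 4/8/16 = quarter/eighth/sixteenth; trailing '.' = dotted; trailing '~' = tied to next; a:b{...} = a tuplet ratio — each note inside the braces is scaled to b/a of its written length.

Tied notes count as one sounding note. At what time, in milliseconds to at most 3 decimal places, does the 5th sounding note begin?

note 5 onset = 15/2b = 4545.455ms

1. 0.0ms @ 0 + 1818.182ms (3)
2. 1818.182ms @ 3 + 909.091ms (3/2)
3. 2727.273ms @ 9/2 + 909.091ms (3/2)
4. 3636.364ms @ 6 + 909.091ms (3/2)
5. 4545.455ms @ 15/2 + 909.091ms (3/2)
6. 5454.545ms @ 9 + 1818.182ms (3)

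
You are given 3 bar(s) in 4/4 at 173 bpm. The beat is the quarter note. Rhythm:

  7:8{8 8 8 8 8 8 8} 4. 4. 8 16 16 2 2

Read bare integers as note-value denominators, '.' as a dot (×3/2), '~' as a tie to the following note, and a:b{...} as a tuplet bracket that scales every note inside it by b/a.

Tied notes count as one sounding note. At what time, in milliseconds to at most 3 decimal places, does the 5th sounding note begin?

1. 0.0ms @ 0 + 198.183ms (4/7)
2. 198.183ms @ 4/7 + 198.183ms (4/7)
3. 396.367ms @ 8/7 + 198.183ms (4/7)
4. 594.55ms @ 12/7 + 198.183ms (4/7)
5. 792.733ms @ 16/7 + 198.183ms (4/7)
6. 990.917ms @ 20/7 + 198.183ms (4/7)
7. 1189.1ms @ 24/7 + 198.183ms (4/7)
8. 1387.283ms @ 4 + 520.231ms (3/2)
9. 1907.514ms @ 11/2 + 520.231ms (3/2)
10. 2427.746ms @ 7 + 173.41ms (1/2)
11. 2601.156ms @ 15/2 + 86.705ms (1/4)
12. 2687.861ms @ 31/4 + 86.705ms (1/4)
13. 2774.566ms @ 8 + 693.642ms (2)
14. 3468.208ms @ 10 + 693.642ms (2)

note 5 onset = 16/7b = 792.733ms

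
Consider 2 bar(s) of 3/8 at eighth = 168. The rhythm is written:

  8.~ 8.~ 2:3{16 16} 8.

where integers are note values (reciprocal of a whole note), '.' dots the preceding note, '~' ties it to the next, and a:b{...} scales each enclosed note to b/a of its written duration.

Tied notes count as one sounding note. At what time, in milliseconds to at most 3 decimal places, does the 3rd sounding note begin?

note 3 onset = 9/2b = 1607.143ms

1. 0.0ms @ 0 + 1339.286ms (15/4)
2. 1339.286ms @ 15/4 + 267.857ms (3/4)
3. 1607.143ms @ 9/2 + 535.714ms (3/2)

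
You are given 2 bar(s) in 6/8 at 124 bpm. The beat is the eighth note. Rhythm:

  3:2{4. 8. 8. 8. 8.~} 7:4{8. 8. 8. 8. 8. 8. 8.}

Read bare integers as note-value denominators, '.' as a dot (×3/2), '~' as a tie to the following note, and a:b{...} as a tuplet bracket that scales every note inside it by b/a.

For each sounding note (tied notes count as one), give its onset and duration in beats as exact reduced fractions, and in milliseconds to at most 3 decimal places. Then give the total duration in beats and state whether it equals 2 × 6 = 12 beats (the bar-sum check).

1) 0.0ms=0b +967.742ms=2b
2) 967.742ms=2b +483.871ms=1b
3) 1451.613ms=3b +483.871ms=1b
4) 1935.484ms=4b +483.871ms=1b
5) 2419.355ms=5b +898.618ms=13/7b
6) 3317.972ms=48/7b +414.747ms=6/7b
7) 3732.719ms=54/7b +414.747ms=6/7b
8) 4147.465ms=60/7b +414.747ms=6/7b
9) 4562.212ms=66/7b +414.747ms=6/7b
10) 4976.959ms=72/7b +414.747ms=6/7b
11) 5391.705ms=78/7b +414.747ms=6/7b
Σ=12b of 12 (124bpm 6/8) — PASS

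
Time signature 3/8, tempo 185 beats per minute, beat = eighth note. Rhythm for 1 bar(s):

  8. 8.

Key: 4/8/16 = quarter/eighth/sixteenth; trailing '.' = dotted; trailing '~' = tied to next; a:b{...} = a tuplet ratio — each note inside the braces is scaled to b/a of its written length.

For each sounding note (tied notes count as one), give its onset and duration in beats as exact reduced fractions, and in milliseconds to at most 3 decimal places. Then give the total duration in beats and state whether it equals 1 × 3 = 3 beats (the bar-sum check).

1) 0.0ms=0b +486.486ms=3/2b
2) 486.486ms=3/2b +486.486ms=3/2b
Σ=3b of 3 (185bpm 3/8) — PASS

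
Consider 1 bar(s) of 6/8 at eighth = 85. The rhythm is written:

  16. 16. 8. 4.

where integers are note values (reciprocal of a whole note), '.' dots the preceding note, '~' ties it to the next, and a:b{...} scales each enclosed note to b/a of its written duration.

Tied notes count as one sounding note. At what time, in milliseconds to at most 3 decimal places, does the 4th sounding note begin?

note 4 onset = 3b = 2117.647ms

1. 0.0ms @ 0 + 529.412ms (3/4)
2. 529.412ms @ 3/4 + 529.412ms (3/4)
3. 1058.824ms @ 3/2 + 1058.824ms (3/2)
4. 2117.647ms @ 3 + 2117.647ms (3)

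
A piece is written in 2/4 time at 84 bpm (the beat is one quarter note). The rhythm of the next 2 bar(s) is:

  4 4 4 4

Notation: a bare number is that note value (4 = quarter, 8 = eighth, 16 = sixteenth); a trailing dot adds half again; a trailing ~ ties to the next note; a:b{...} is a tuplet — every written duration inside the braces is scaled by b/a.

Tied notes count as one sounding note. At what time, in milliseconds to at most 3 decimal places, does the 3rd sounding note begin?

1. 0.0ms @ 0 + 714.286ms (1)
2. 714.286ms @ 1 + 714.286ms (1)
3. 1428.571ms @ 2 + 714.286ms (1)
4. 2142.857ms @ 3 + 714.286ms (1)

note 3 onset = 2b = 1428.571ms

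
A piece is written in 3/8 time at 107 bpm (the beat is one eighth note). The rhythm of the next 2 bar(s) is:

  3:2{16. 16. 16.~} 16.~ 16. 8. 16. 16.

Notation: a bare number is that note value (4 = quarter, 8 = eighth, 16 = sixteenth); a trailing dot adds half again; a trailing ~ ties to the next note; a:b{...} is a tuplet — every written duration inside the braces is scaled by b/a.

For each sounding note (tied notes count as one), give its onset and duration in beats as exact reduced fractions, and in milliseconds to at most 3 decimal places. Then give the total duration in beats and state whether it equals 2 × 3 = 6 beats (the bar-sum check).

1) 0.0ms=0b +280.374ms=1/2b
2) 280.374ms=1/2b +280.374ms=1/2b
3) 560.748ms=1b +1121.495ms=2b
4) 1682.243ms=3b +841.121ms=3/2b
5) 2523.364ms=9/2b +420.561ms=3/4b
6) 2943.925ms=21/4b +420.561ms=3/4b
Σ=6b of 6 (107bpm 3/8) — PASS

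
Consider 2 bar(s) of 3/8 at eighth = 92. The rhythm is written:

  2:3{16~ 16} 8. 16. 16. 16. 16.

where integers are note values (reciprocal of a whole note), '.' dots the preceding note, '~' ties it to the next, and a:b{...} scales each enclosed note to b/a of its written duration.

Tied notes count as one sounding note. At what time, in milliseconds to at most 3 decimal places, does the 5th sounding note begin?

note 5 onset = 9/2b = 2934.783ms

1. 0.0ms @ 0 + 978.261ms (3/2)
2. 978.261ms @ 3/2 + 978.261ms (3/2)
3. 1956.522ms @ 3 + 489.13ms (3/4)
4. 2445.652ms @ 15/4 + 489.13ms (3/4)
5. 2934.783ms @ 9/2 + 489.13ms (3/4)
6. 3423.913ms @ 21/4 + 489.13ms (3/4)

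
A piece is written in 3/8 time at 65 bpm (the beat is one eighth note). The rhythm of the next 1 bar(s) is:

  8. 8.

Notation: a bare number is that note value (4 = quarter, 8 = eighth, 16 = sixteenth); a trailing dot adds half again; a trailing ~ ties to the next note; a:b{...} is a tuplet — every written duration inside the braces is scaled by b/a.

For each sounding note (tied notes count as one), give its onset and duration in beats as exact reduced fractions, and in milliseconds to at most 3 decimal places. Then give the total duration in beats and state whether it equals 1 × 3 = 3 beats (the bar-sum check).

1) 0.0ms=0b +1384.615ms=3/2b
2) 1384.615ms=3/2b +1384.615ms=3/2b
Σ=3b of 3 (65bpm 3/8) — PASS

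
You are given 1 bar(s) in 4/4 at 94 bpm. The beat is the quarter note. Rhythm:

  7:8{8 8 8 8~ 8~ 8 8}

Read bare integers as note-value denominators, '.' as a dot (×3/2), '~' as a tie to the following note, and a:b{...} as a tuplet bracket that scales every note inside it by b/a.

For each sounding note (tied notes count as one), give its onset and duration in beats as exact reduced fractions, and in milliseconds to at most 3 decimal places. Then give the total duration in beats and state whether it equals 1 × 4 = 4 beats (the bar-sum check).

1) 0.0ms=0b +364.742ms=4/7b
2) 364.742ms=4/7b +364.742ms=4/7b
3) 729.483ms=8/7b +364.742ms=4/7b
4) 1094.225ms=12/7b +1094.225ms=12/7b
5) 2188.45ms=24/7b +364.742ms=4/7b
Σ=4b of 4 (94bpm 4/4) — PASS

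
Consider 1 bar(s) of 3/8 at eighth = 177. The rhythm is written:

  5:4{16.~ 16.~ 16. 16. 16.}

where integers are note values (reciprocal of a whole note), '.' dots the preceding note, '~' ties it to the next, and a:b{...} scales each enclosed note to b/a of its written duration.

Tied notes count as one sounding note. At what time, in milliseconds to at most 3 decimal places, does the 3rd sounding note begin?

note 3 onset = 12/5b = 813.559ms

1. 0.0ms @ 0 + 610.169ms (9/5)
2. 610.169ms @ 9/5 + 203.39ms (3/5)
3. 813.559ms @ 12/5 + 203.39ms (3/5)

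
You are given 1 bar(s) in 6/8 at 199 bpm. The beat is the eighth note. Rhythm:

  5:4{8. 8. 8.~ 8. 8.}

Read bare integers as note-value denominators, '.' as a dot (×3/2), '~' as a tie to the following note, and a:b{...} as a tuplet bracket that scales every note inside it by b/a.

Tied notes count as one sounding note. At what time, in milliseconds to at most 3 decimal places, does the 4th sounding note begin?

note 4 onset = 24/5b = 1447.236ms

1. 0.0ms @ 0 + 361.809ms (6/5)
2. 361.809ms @ 6/5 + 361.809ms (6/5)
3. 723.618ms @ 12/5 + 723.618ms (12/5)
4. 1447.236ms @ 24/5 + 361.809ms (6/5)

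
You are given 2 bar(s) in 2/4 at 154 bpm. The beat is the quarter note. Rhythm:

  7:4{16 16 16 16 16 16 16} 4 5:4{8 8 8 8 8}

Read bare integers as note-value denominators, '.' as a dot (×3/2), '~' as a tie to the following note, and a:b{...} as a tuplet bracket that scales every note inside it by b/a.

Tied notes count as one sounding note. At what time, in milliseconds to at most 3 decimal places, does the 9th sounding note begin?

1. 0.0ms @ 0 + 55.659ms (1/7)
2. 55.659ms @ 1/7 + 55.659ms (1/7)
3. 111.317ms @ 2/7 + 55.659ms (1/7)
4. 166.976ms @ 3/7 + 55.659ms (1/7)
5. 222.635ms @ 4/7 + 55.659ms (1/7)
6. 278.293ms @ 5/7 + 55.659ms (1/7)
7. 333.952ms @ 6/7 + 55.659ms (1/7)
8. 389.61ms @ 1 + 389.61ms (1)
9. 779.221ms @ 2 + 155.844ms (2/5)
10. 935.065ms @ 12/5 + 155.844ms (2/5)
11. 1090.909ms @ 14/5 + 155.844ms (2/5)
12. 1246.753ms @ 16/5 + 155.844ms (2/5)
13. 1402.597ms @ 18/5 + 155.844ms (2/5)

note 9 onset = 2b = 779.221ms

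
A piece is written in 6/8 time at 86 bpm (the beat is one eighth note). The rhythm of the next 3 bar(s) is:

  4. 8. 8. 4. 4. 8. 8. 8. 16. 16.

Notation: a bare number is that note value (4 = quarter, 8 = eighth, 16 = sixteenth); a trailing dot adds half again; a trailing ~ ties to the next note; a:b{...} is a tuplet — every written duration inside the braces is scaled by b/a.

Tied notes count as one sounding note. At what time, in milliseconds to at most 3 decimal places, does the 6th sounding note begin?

1. 0.0ms @ 0 + 2093.023ms (3)
2. 2093.023ms @ 3 + 1046.512ms (3/2)
3. 3139.535ms @ 9/2 + 1046.512ms (3/2)
4. 4186.047ms @ 6 + 2093.023ms (3)
5. 6279.07ms @ 9 + 2093.023ms (3)
6. 8372.093ms @ 12 + 1046.512ms (3/2)
7. 9418.605ms @ 27/2 + 1046.512ms (3/2)
8. 10465.116ms @ 15 + 1046.512ms (3/2)
9. 11511.628ms @ 33/2 + 523.256ms (3/4)
10. 12034.884ms @ 69/4 + 523.256ms (3/4)

note 6 onset = 12b = 8372.093ms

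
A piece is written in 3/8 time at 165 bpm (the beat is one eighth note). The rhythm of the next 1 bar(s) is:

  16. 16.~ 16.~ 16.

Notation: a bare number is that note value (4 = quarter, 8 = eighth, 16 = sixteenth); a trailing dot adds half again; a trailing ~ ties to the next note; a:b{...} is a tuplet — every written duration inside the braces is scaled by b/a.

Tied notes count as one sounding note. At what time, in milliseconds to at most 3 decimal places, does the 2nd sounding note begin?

1. 0.0ms @ 0 + 272.727ms (3/4)
2. 272.727ms @ 3/4 + 818.182ms (9/4)

note 2 onset = 3/4b = 272.727ms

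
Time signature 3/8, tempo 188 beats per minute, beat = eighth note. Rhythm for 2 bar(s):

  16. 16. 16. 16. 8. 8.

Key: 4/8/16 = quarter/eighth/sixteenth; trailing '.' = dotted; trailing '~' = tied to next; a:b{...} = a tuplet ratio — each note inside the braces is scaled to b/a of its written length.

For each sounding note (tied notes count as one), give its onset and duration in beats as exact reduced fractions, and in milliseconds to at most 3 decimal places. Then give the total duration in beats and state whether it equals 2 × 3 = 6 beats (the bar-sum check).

1) 0.0ms=0b +239.362ms=3/4b
2) 239.362ms=3/4b +239.362ms=3/4b
3) 478.723ms=3/2b +239.362ms=3/4b
4) 718.085ms=9/4b +239.362ms=3/4b
5) 957.447ms=3b +478.723ms=3/2b
6) 1436.17ms=9/2b +478.723ms=3/2b
Σ=6b of 6 (188bpm 3/8) — PASS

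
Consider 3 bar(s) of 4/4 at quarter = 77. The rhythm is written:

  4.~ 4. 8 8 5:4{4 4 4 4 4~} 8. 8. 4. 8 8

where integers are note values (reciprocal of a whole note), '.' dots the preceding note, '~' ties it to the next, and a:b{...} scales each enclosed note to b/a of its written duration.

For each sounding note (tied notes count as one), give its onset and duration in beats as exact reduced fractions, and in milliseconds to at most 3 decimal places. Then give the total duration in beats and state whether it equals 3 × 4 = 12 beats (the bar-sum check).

1) 0.0ms=0b +2337.662ms=3b
2) 2337.662ms=3b +389.61ms=1/2b
3) 2727.273ms=7/2b +389.61ms=1/2b
4) 3116.883ms=4b +623.377ms=4/5b
5) 3740.26ms=24/5b +623.377ms=4/5b
6) 4363.636ms=28/5b +623.377ms=4/5b
7) 4987.013ms=32/5b +623.377ms=4/5b
8) 5610.39ms=36/5b +1207.792ms=31/20b
9) 6818.182ms=35/4b +584.416ms=3/4b
10) 7402.597ms=19/2b +1168.831ms=3/2b
11) 8571.429ms=11b +389.61ms=1/2b
12) 8961.039ms=23/2b +389.61ms=1/2b
Σ=12b of 12 (77bpm 4/4) — PASS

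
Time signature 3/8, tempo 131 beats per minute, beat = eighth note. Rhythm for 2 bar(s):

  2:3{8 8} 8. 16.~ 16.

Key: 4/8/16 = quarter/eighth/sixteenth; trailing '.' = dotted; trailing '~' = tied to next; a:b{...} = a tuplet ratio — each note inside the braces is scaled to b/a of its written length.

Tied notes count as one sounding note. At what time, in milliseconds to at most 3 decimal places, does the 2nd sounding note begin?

note 2 onset = 3/2b = 687.023ms

1. 0.0ms @ 0 + 687.023ms (3/2)
2. 687.023ms @ 3/2 + 687.023ms (3/2)
3. 1374.046ms @ 3 + 687.023ms (3/2)
4. 2061.069ms @ 9/2 + 687.023ms (3/2)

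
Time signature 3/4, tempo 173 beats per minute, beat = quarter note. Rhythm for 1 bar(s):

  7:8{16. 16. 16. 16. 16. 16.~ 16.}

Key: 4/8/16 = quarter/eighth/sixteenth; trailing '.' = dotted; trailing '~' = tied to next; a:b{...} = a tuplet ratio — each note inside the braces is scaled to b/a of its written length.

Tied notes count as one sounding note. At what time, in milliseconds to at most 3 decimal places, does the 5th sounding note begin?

1. 0.0ms @ 0 + 148.637ms (3/7)
2. 148.637ms @ 3/7 + 148.637ms (3/7)
3. 297.275ms @ 6/7 + 148.637ms (3/7)
4. 445.912ms @ 9/7 + 148.637ms (3/7)
5. 594.55ms @ 12/7 + 148.637ms (3/7)
6. 743.187ms @ 15/7 + 297.275ms (6/7)

note 5 onset = 12/7b = 594.55ms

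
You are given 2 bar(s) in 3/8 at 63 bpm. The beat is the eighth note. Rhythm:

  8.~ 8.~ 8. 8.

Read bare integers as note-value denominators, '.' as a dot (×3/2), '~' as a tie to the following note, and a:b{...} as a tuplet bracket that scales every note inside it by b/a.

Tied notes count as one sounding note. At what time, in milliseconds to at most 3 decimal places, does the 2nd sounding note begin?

1. 0.0ms @ 0 + 4285.714ms (9/2)
2. 4285.714ms @ 9/2 + 1428.571ms (3/2)

note 2 onset = 9/2b = 4285.714ms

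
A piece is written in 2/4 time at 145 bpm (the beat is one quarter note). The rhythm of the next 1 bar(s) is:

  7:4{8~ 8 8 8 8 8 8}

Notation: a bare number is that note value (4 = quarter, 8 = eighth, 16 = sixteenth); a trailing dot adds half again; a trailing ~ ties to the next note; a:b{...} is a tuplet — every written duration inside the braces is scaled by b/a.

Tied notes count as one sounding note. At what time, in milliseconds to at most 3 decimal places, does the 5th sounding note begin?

note 5 onset = 10/7b = 591.133ms

1. 0.0ms @ 0 + 236.453ms (4/7)
2. 236.453ms @ 4/7 + 118.227ms (2/7)
3. 354.68ms @ 6/7 + 118.227ms (2/7)
4. 472.906ms @ 8/7 + 118.227ms (2/7)
5. 591.133ms @ 10/7 + 118.227ms (2/7)
6. 709.36ms @ 12/7 + 118.227ms (2/7)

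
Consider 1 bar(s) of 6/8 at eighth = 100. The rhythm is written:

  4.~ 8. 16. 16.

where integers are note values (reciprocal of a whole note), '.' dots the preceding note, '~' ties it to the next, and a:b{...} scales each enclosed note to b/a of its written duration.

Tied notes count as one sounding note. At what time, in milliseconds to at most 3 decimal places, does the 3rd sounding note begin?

1. 0.0ms @ 0 + 2700.0ms (9/2)
2. 2700.0ms @ 9/2 + 450.0ms (3/4)
3. 3150.0ms @ 21/4 + 450.0ms (3/4)

note 3 onset = 21/4b = 3150.0ms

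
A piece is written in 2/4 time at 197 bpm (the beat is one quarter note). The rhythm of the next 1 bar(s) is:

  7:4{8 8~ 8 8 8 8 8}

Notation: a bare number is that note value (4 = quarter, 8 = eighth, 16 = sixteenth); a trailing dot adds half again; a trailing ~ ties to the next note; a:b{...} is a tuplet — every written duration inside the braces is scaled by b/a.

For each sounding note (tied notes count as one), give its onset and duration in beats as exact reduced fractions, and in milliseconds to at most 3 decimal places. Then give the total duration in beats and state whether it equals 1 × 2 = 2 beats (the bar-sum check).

1) 0.0ms=0b +87.02ms=2/7b
2) 87.02ms=2/7b +174.039ms=4/7b
3) 261.059ms=6/7b +87.02ms=2/7b
4) 348.078ms=8/7b +87.02ms=2/7b
5) 435.098ms=10/7b +87.02ms=2/7b
6) 522.117ms=12/7b +87.02ms=2/7b
Σ=2b of 2 (197bpm 2/4) — PASS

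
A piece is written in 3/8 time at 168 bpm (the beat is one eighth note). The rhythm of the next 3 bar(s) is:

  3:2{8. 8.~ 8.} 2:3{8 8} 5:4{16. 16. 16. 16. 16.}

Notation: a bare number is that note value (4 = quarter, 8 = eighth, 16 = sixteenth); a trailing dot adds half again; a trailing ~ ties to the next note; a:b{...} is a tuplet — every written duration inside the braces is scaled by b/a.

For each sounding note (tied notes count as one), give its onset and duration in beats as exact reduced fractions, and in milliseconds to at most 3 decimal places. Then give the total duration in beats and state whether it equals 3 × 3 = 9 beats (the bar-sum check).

1) 0.0ms=0b +357.143ms=1b
2) 357.143ms=1b +714.286ms=2b
3) 1071.429ms=3b +535.714ms=3/2b
4) 1607.143ms=9/2b +535.714ms=3/2b
5) 2142.857ms=6b +214.286ms=3/5b
6) 2357.143ms=33/5b +214.286ms=3/5b
7) 2571.429ms=36/5b +214.286ms=3/5b
8) 2785.714ms=39/5b +214.286ms=3/5b
9) 3000.0ms=42/5b +214.286ms=3/5b
Σ=9b of 9 (168bpm 3/8) — PASS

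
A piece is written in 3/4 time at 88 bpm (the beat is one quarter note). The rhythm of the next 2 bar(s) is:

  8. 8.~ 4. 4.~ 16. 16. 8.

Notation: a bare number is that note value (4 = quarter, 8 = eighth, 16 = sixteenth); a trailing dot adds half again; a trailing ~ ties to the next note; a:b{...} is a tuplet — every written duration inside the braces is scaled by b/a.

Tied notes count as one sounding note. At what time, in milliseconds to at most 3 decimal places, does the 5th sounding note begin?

note 5 onset = 21/4b = 3579.545ms

1. 0.0ms @ 0 + 511.364ms (3/4)
2. 511.364ms @ 3/4 + 1534.091ms (9/4)
3. 2045.455ms @ 3 + 1278.409ms (15/8)
4. 3323.864ms @ 39/8 + 255.682ms (3/8)
5. 3579.545ms @ 21/4 + 511.364ms (3/4)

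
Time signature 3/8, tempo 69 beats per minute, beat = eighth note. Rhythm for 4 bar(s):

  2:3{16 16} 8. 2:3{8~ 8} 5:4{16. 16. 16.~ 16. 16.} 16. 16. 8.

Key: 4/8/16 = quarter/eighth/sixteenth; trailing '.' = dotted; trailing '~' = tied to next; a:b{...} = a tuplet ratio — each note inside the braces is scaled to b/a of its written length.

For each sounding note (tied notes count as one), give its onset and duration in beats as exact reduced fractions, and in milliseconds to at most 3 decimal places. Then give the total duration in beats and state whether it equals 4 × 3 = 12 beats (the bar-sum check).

1) 0.0ms=0b +652.174ms=3/4b
2) 652.174ms=3/4b +652.174ms=3/4b
3) 1304.348ms=3/2b +1304.348ms=3/2b
4) 2608.696ms=3b +2608.696ms=3b
5) 5217.391ms=6b +521.739ms=3/5b
6) 5739.13ms=33/5b +521.739ms=3/5b
7) 6260.87ms=36/5b +1043.478ms=6/5b
8) 7304.348ms=42/5b +521.739ms=3/5b
9) 7826.087ms=9b +652.174ms=3/4b
10) 8478.261ms=39/4b +652.174ms=3/4b
11) 9130.435ms=21/2b +1304.348ms=3/2b
Σ=12b of 12 (69bpm 3/8) — PASS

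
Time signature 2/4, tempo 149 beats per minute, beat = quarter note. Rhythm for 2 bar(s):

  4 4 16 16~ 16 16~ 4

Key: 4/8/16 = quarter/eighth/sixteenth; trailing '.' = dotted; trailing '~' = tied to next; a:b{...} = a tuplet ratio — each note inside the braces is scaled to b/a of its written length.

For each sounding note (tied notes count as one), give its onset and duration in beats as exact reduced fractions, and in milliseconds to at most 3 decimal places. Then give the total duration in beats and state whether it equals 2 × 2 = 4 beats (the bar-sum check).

1) 0.0ms=0b +402.685ms=1b
2) 402.685ms=1b +402.685ms=1b
3) 805.369ms=2b +100.671ms=1/4b
4) 906.04ms=9/4b +201.342ms=1/2b
5) 1107.383ms=11/4b +503.356ms=5/4b
Σ=4b of 4 (149bpm 2/4) — PASS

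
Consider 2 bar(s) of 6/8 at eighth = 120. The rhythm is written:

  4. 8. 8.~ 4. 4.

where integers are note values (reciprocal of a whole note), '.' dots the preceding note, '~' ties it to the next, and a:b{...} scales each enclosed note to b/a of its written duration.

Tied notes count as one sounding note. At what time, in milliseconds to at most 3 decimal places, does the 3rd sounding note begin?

1. 0.0ms @ 0 + 1500.0ms (3)
2. 1500.0ms @ 3 + 750.0ms (3/2)
3. 2250.0ms @ 9/2 + 2250.0ms (9/2)
4. 4500.0ms @ 9 + 1500.0ms (3)

note 3 onset = 9/2b = 2250.0ms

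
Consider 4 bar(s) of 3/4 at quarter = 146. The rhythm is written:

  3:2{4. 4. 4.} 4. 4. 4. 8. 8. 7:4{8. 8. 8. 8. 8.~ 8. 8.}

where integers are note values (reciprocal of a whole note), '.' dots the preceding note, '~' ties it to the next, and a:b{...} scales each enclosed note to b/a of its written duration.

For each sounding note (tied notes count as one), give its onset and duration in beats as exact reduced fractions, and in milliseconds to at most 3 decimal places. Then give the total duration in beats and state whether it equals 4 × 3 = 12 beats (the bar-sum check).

1) 0.0ms=0b +410.959ms=1b
2) 410.959ms=1b +410.959ms=1b
3) 821.918ms=2b +410.959ms=1b
4) 1232.877ms=3b +616.438ms=3/2b
5) 1849.315ms=9/2b +616.438ms=3/2b
6) 2465.753ms=6b +616.438ms=3/2b
7) 3082.192ms=15/2b +308.219ms=3/4b
8) 3390.411ms=33/4b +308.219ms=3/4b
9) 3698.63ms=9b +176.125ms=3/7b
10) 3874.755ms=66/7b +176.125ms=3/7b
11) 4050.881ms=69/7b +176.125ms=3/7b
12) 4227.006ms=72/7b +176.125ms=3/7b
13) 4403.131ms=75/7b +352.25ms=6/7b
14) 4755.382ms=81/7b +176.125ms=3/7b
Σ=12b of 12 (146bpm 3/4) — PASS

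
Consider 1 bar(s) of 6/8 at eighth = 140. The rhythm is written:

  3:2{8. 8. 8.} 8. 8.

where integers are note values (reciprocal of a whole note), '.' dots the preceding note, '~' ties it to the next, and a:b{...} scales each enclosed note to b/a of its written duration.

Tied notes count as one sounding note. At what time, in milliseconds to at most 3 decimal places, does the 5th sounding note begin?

1. 0.0ms @ 0 + 428.571ms (1)
2. 428.571ms @ 1 + 428.571ms (1)
3. 857.143ms @ 2 + 428.571ms (1)
4. 1285.714ms @ 3 + 642.857ms (3/2)
5. 1928.571ms @ 9/2 + 642.857ms (3/2)

note 5 onset = 9/2b = 1928.571ms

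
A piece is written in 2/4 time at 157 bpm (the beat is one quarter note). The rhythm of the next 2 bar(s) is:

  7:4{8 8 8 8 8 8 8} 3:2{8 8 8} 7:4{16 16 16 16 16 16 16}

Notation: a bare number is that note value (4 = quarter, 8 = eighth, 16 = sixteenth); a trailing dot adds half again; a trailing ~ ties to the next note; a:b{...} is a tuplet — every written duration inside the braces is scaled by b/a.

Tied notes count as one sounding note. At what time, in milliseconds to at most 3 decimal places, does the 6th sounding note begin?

note 6 onset = 10/7b = 545.951ms

1. 0.0ms @ 0 + 109.19ms (2/7)
2. 109.19ms @ 2/7 + 109.19ms (2/7)
3. 218.38ms @ 4/7 + 109.19ms (2/7)
4. 327.571ms @ 6/7 + 109.19ms (2/7)
5. 436.761ms @ 8/7 + 109.19ms (2/7)
6. 545.951ms @ 10/7 + 109.19ms (2/7)
7. 655.141ms @ 12/7 + 109.19ms (2/7)
8. 764.331ms @ 2 + 127.389ms (1/3)
9. 891.72ms @ 7/3 + 127.389ms (1/3)
10. 1019.108ms @ 8/3 + 127.389ms (1/3)
11. 1146.497ms @ 3 + 54.595ms (1/7)
12. 1201.092ms @ 22/7 + 54.595ms (1/7)
13. 1255.687ms @ 23/7 + 54.595ms (1/7)
14. 1310.282ms @ 24/7 + 54.595ms (1/7)
15. 1364.877ms @ 25/7 + 54.595ms (1/7)
16. 1419.472ms @ 26/7 + 54.595ms (1/7)
17. 1474.067ms @ 27/7 + 54.595ms (1/7)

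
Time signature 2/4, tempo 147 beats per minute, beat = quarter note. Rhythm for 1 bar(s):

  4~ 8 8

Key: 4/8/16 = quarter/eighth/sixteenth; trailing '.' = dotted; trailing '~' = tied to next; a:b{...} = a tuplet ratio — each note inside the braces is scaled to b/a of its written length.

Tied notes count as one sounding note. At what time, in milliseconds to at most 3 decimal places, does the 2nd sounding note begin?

note 2 onset = 3/2b = 612.245ms

1. 0.0ms @ 0 + 612.245ms (3/2)
2. 612.245ms @ 3/2 + 204.082ms (1/2)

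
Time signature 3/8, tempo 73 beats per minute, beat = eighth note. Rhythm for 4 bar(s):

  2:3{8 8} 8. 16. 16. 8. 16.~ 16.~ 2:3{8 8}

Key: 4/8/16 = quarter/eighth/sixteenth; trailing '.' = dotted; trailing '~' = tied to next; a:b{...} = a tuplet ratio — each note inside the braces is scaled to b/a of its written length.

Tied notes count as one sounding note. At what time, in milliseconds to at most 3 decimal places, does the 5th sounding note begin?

note 5 onset = 21/4b = 4315.068ms

1. 0.0ms @ 0 + 1232.877ms (3/2)
2. 1232.877ms @ 3/2 + 1232.877ms (3/2)
3. 2465.753ms @ 3 + 1232.877ms (3/2)
4. 3698.63ms @ 9/2 + 616.438ms (3/4)
5. 4315.068ms @ 21/4 + 616.438ms (3/4)
6. 4931.507ms @ 6 + 1232.877ms (3/2)
7. 6164.384ms @ 15/2 + 2465.753ms (3)
8. 8630.137ms @ 21/2 + 1232.877ms (3/2)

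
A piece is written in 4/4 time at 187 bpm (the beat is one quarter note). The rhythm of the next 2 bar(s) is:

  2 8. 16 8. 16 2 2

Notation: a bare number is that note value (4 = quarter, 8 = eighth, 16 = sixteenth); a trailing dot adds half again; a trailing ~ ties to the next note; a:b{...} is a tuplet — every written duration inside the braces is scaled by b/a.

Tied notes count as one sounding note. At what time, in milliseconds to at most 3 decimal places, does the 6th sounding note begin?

1. 0.0ms @ 0 + 641.711ms (2)
2. 641.711ms @ 2 + 240.642ms (3/4)
3. 882.353ms @ 11/4 + 80.214ms (1/4)
4. 962.567ms @ 3 + 240.642ms (3/4)
5. 1203.209ms @ 15/4 + 80.214ms (1/4)
6. 1283.422ms @ 4 + 641.711ms (2)
7. 1925.134ms @ 6 + 641.711ms (2)

note 6 onset = 4b = 1283.422ms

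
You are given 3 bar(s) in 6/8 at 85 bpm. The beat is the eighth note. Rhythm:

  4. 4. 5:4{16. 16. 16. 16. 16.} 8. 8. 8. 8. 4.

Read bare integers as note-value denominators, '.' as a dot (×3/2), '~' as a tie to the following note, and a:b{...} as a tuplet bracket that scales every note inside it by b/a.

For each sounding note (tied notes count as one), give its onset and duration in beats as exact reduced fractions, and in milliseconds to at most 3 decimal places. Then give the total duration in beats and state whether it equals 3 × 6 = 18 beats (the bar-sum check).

1) 0.0ms=0b +2117.647ms=3b
2) 2117.647ms=3b +2117.647ms=3b
3) 4235.294ms=6b +423.529ms=3/5b
4) 4658.824ms=33/5b +423.529ms=3/5b
5) 5082.353ms=36/5b +423.529ms=3/5b
6) 5505.882ms=39/5b +423.529ms=3/5b
7) 5929.412ms=42/5b +423.529ms=3/5b
8) 6352.941ms=9b +1058.824ms=3/2b
9) 7411.765ms=21/2b +1058.824ms=3/2b
10) 8470.588ms=12b +1058.824ms=3/2b
11) 9529.412ms=27/2b +1058.824ms=3/2b
12) 10588.235ms=15b +2117.647ms=3b
Σ=18b of 18 (85bpm 6/8) — PASS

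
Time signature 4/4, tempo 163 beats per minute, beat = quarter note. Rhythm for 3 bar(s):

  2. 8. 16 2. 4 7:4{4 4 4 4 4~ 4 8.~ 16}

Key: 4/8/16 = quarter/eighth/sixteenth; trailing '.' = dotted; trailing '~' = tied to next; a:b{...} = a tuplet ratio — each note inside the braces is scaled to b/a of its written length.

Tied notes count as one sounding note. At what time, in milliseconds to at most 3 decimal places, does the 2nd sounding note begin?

1. 0.0ms @ 0 + 1104.294ms (3)
2. 1104.294ms @ 3 + 276.074ms (3/4)
3. 1380.368ms @ 15/4 + 92.025ms (1/4)
4. 1472.393ms @ 4 + 1104.294ms (3)
5. 2576.687ms @ 7 + 368.098ms (1)
6. 2944.785ms @ 8 + 210.342ms (4/7)
7. 3155.127ms @ 60/7 + 210.342ms (4/7)
8. 3365.469ms @ 64/7 + 210.342ms (4/7)
9. 3575.811ms @ 68/7 + 210.342ms (4/7)
10. 3786.152ms @ 72/7 + 420.684ms (8/7)
11. 4206.836ms @ 80/7 + 210.342ms (4/7)

note 2 onset = 3b = 1104.294ms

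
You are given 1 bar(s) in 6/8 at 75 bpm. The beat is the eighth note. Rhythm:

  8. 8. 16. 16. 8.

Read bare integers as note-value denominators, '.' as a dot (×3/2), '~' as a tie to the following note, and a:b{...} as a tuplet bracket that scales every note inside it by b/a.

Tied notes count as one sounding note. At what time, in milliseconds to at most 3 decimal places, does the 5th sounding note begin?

note 5 onset = 9/2b = 3600.0ms

1. 0.0ms @ 0 + 1200.0ms (3/2)
2. 1200.0ms @ 3/2 + 1200.0ms (3/2)
3. 2400.0ms @ 3 + 600.0ms (3/4)
4. 3000.0ms @ 15/4 + 600.0ms (3/4)
5. 3600.0ms @ 9/2 + 1200.0ms (3/2)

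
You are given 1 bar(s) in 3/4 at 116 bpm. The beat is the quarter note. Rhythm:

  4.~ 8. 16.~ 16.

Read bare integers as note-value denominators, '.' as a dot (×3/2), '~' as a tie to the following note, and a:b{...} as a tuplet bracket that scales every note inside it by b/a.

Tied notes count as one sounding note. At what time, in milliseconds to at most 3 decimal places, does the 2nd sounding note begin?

note 2 onset = 9/4b = 1163.793ms

1. 0.0ms @ 0 + 1163.793ms (9/4)
2. 1163.793ms @ 9/4 + 387.931ms (3/4)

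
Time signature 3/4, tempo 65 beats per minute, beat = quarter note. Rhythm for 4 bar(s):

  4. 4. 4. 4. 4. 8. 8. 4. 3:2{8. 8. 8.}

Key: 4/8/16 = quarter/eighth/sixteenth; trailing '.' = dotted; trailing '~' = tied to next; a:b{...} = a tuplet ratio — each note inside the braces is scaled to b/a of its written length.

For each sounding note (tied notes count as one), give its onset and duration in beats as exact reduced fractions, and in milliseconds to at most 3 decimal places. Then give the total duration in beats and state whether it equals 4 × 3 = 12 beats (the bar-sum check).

1) 0.0ms=0b +1384.615ms=3/2b
2) 1384.615ms=3/2b +1384.615ms=3/2b
3) 2769.231ms=3b +1384.615ms=3/2b
4) 4153.846ms=9/2b +1384.615ms=3/2b
5) 5538.462ms=6b +1384.615ms=3/2b
6) 6923.077ms=15/2b +692.308ms=3/4b
7) 7615.385ms=33/4b +692.308ms=3/4b
8) 8307.692ms=9b +1384.615ms=3/2b
9) 9692.308ms=21/2b +461.538ms=1/2b
10) 10153.846ms=11b +461.538ms=1/2b
11) 10615.385ms=23/2b +461.538ms=1/2b
Σ=12b of 12 (65bpm 3/4) — PASS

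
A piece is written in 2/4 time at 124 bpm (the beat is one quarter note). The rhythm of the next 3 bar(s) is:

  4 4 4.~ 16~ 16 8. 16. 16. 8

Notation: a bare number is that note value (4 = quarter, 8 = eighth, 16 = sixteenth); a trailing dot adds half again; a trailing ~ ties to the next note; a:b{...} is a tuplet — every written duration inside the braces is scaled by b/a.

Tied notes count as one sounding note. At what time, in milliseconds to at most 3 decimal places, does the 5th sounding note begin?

note 5 onset = 19/4b = 2298.387ms

1. 0.0ms @ 0 + 483.871ms (1)
2. 483.871ms @ 1 + 483.871ms (1)
3. 967.742ms @ 2 + 967.742ms (2)
4. 1935.484ms @ 4 + 362.903ms (3/4)
5. 2298.387ms @ 19/4 + 181.452ms (3/8)
6. 2479.839ms @ 41/8 + 181.452ms (3/8)
7. 2661.29ms @ 11/2 + 241.935ms (1/2)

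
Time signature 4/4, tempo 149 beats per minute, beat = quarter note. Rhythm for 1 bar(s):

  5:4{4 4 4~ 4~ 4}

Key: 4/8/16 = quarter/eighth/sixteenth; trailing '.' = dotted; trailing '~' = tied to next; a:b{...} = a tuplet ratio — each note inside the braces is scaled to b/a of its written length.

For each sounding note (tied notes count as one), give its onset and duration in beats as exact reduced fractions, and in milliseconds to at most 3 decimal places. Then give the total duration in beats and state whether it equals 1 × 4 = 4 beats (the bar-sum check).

1) 0.0ms=0b +322.148ms=4/5b
2) 322.148ms=4/5b +322.148ms=4/5b
3) 644.295ms=8/5b +966.443ms=12/5b
Σ=4b of 4 (149bpm 4/4) — PASS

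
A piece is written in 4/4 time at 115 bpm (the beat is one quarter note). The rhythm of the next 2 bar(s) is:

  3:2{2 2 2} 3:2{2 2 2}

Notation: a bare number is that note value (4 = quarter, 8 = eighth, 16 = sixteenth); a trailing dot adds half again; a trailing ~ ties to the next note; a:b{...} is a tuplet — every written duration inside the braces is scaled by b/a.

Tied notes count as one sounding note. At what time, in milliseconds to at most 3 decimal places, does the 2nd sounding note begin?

1. 0.0ms @ 0 + 695.652ms (4/3)
2. 695.652ms @ 4/3 + 695.652ms (4/3)
3. 1391.304ms @ 8/3 + 695.652ms (4/3)
4. 2086.957ms @ 4 + 695.652ms (4/3)
5. 2782.609ms @ 16/3 + 695.652ms (4/3)
6. 3478.261ms @ 20/3 + 695.652ms (4/3)

note 2 onset = 4/3b = 695.652ms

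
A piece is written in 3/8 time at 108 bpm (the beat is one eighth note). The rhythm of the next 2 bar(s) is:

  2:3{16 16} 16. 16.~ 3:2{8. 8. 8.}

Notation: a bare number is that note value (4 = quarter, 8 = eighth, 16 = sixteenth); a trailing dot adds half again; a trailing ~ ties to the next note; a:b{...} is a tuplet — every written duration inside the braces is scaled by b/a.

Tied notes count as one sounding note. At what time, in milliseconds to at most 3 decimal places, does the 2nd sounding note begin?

note 2 onset = 3/4b = 416.667ms

1. 0.0ms @ 0 + 416.667ms (3/4)
2. 416.667ms @ 3/4 + 416.667ms (3/4)
3. 833.333ms @ 3/2 + 416.667ms (3/4)
4. 1250.0ms @ 9/4 + 972.222ms (7/4)
5. 2222.222ms @ 4 + 555.556ms (1)
6. 2777.778ms @ 5 + 555.556ms (1)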